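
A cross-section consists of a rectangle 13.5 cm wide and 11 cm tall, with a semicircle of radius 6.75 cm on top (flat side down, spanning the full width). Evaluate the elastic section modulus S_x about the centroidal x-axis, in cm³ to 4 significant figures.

Decompose the section into non-overlapping parts with the origin at the bottom-left of its bounding rectangle.
Rectangular body: 13.5 × 11, A = 148.5 cm², y = 5.5 cm, Ī = 1497.38 cm⁴.
Semicircular cap: semicircle r = 6.75, A = 71.5694 cm², y = 13.8648 cm, Ī = 227.849 cm⁴.
Centroid: ȳ = ΣA·y / ΣA = 8.22034 cm.
Transfer each piece to the centroidal x-axis using Ī + A·d² with d = y − 8.22034:
  rectangular body: d = -2.72034 cm → contributes +2596.31 cm⁴
  semicircular cap: d = 5.64445 cm → contributes +2508.04 cm⁴
Total I = 5104.35 cm⁴.
Extreme fibre distance c = 9.52966 cm; S = I/c = 535.627 cm³.

S_x ≈ 535.6 cm³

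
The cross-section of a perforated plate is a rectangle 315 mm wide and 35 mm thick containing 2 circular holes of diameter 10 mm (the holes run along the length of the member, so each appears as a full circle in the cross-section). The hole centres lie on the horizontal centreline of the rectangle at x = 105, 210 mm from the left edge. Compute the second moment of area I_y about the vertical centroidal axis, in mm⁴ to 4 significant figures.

Treat the section as a set of non-overlapping primitives; coordinates are from the bounding-box lower-left.
Plate: 315 × 35, A = 11 025 mm², x = 157.5 mm, Ī = 91 162 969 mm⁴.
Hole 1 (subtracted): ⌀10, A = 78.5398 mm², x = 105 mm, Ī = 490.874 mm⁴.
Hole 2 (subtracted): ⌀10, A = 78.5398 mm², x = 210 mm, Ī = 490.874 mm⁴.
By symmetry the centroid is at mid-width, x̄ = 157.5 mm.
Transfer each piece to the vertical centroidal axis using Ī + A·d² with d = x − 157.5:
  plate: d = 0 mm → contributes +91 162 969 mm⁴
  hole 1: d = -52.5 mm → contributes −216 966 mm⁴
  hole 2: d = 52.5 mm → contributes −216 966 mm⁴
Total I = 90 729 036 mm⁴.

I_y ≈ 9.073 × 10⁷ mm⁴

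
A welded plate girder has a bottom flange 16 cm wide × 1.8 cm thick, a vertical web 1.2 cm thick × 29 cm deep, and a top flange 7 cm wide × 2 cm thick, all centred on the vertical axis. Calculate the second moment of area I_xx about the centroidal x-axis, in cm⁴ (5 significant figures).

I_xx ≈ 1.1984 × 10⁴ cm⁴

Split into non-overlapping primitives; take the origin at the lower-left of the bounding box.
Bottom plate: 16 × 1.8, A = 28.8 cm², y = 0.9 cm, Ī = 7.776 cm⁴.
Web plate: 1.2 × 29, A = 34.8 cm², y = 16.3 cm, Ī = 2438.9 cm⁴.
Top plate: 7 × 2, A = 14 cm², y = 31.8 cm, Ī = 4.666667 cm⁴.
Centroid: ȳ = ΣA·y / ΣA = 13.38093 cm.
Transfer each piece to the centroidal x-axis using Ī + A·d² with d = y − 13.38093:
  bottom plate: d = -12.48093 cm → contributes +4494.055 cm⁴
  web plate: d = 2.919072 cm → contributes +2735.43 cm⁴
  top plate: d = 18.41907 cm → contributes +4754.338 cm⁴
Total I = 11983.82 cm⁴.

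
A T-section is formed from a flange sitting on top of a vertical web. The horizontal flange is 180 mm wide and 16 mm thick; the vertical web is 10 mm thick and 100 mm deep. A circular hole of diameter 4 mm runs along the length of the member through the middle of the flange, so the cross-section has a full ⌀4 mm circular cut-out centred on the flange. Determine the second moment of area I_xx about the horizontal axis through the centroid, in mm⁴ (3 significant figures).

Break the section into simple shapes (no overlaps), measuring from the bottom-left corner of the bounding box.
Flange: 180 × 16, A = 2 880 mm², y = 108 mm, Ī = 61 440 mm⁴.
Web: 10 × 100, A = 1 000 mm², y = 50 mm, Ī = 833 333 mm⁴.
Hole (subtracted): ⌀4, A = 12.566 mm², y = 108 mm, Ī = 12.566 mm⁴.
Centroid: ȳ = ΣA·y / ΣA = 93.003 mm.
Transfer each piece to the horizontal axis through the centroid using Ī + A·d² with d = y − 93.003:
  flange: d = 14.997 mm → contributes +709 183 mm⁴
  web: d = -43.003 mm → contributes +2 682 589 mm⁴
  hole: d = 14.997 mm → contributes −2838.9 mm⁴
Total I = 3 388 933 mm⁴.

I_xx ≈ 3.39 × 10⁶ mm⁴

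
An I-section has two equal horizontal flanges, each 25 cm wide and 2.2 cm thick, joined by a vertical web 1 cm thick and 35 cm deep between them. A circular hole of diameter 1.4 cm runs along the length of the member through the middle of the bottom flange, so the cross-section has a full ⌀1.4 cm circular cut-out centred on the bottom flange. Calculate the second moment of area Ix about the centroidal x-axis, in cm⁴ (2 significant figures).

Ix ≈ 4.1 × 10⁴ cm⁴

Break the section into simple shapes (no overlaps), measuring from the bottom-left corner of the bounding box.
Bottom flange: 25 × 2.2, A = 55 cm², y = 1.1 cm, Ī = 22.18 cm⁴.
Web: 1 × 35, A = 35 cm², y = 19.7 cm, Ī = 3 573 cm⁴.
Top flange: 25 × 2.2, A = 55 cm², y = 38.3 cm, Ī = 22.18 cm⁴.
Hole (subtracted): ⌀1.4, A = 1.539 cm², y = 1.1 cm, Ī = 0.1886 cm⁴.
Centroid: ȳ = ΣA·y / ΣA = 19.9 cm.
Transfer each piece to the centroidal x-axis using Ī + A·d² with d = y − 19.9:
  bottom flange: d = -18.8 cm → contributes +19 461 cm⁴
  web: d = -0.1996 cm → contributes +3 574 cm⁴
  top flange: d = 18.4 cm → contributes +18 644 cm⁴
  hole: d = -18.8 cm → contributes −544.2 cm⁴
Total I = 41 134 cm⁴.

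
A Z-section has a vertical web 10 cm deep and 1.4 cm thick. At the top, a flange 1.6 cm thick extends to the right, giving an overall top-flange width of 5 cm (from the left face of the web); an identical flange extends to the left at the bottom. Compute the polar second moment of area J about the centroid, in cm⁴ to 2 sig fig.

J ≈ 410 cm⁴

Split into non-overlapping primitives; take the origin at the lower-left of the bounding box.
Web: 1.4 × 10, A = 14 cm², y = 5 cm, Ī = 116.7 cm⁴.
Top flange (beyond web): 3.6 × 1.6, A = 5.76 cm², y = 9.2 cm, Ī = 1.229 cm⁴.
Bottom flange (beyond web): 3.6 × 1.6, A = 5.76 cm², y = 0.8 cm, Ī = 1.229 cm⁴.
Centroid: ȳ = ΣA·y / ΣA = 5 cm.
Transfer each piece to the centroidal x-axis using Ī + A·d² with d = y − 5:
  web: d = 0 cm → contributes +116.7 cm⁴
  top flange (beyond web): d = 4.2 cm → contributes +102.8 cm⁴
  bottom flange (beyond web): d = -4.2 cm → contributes +102.8 cm⁴
Total I = 322.3 cm⁴.
For the y-axis: x̄ = 4.3 cm.
Repeating about the centroidal y-axis gives I_y = 86.73 cm⁴.
Polar second moment: J = I_x + I_y = 409.1 cm⁴.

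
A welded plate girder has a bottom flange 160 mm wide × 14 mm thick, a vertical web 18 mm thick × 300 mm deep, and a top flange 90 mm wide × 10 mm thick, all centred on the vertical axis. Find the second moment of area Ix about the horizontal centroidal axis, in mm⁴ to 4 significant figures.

Break the section into simple shapes (no overlaps), measuring from the bottom-left corner of the bounding box.
Bottom plate: 160 × 14, A = 2 240 mm², y = 7 mm, Ī = 36586.7 mm⁴.
Web plate: 18 × 300, A = 5 400 mm², y = 164 mm, Ī = 40 500 000 mm⁴.
Top plate: 90 × 10, A = 900 mm², y = 319 mm, Ī = 7 500 mm⁴.
Centroid: ȳ = ΣA·y / ΣA = 139.155 mm.
Transfer each piece to the horizontal centroidal axis using Ī + A·d² with d = y − 139.155:
  bottom plate: d = -132.155 mm → contributes +39 157 805 mm⁴
  web plate: d = 24.8454 mm → contributes +43 833 396 mm⁴
  top plate: d = 179.845 mm → contributes +29 117 442 mm⁴
Total I = 112 108 643 mm⁴.

Ix ≈ 1.121 × 10⁸ mm⁴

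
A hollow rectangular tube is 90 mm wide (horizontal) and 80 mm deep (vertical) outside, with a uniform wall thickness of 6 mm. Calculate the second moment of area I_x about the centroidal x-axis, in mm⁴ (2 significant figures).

Treat the section as a set of non-overlapping primitives; coordinates are from the bounding-box lower-left.
Outer rectangle: 90 × 80, A = 7 200 mm², y = 40 mm, Ī = 3 840 000 mm⁴.
Inner void (subtracted): 78 × 68, A = 5 304 mm², y = 40 mm, Ī = 2 043 808 mm⁴.
By symmetry the centroid is at mid-height, ȳ = 40 mm.
All pieces are centred on the centroidal x-axis, so I = ΣĪ (holes subtracted) = 1 796 192 mm⁴.

I_x ≈ 1.8 × 10⁶ mm⁴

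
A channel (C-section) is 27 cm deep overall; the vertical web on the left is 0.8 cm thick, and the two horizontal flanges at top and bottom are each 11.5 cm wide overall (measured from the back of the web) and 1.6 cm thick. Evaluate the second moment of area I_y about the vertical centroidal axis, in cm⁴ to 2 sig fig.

I_y ≈ 770 cm⁴

Split into non-overlapping primitives; take the origin at the lower-left of the bounding box.
Web: 0.8 × 27, A = 21.6 cm², x = 0.4 cm, Ī = 1.152 cm⁴.
Top flange (beyond web): 10.7 × 1.6, A = 17.12 cm², x = 6.15 cm, Ī = 163.3 cm⁴.
Bottom flange (beyond web): 10.7 × 1.6, A = 17.12 cm², x = 6.15 cm, Ī = 163.3 cm⁴.
Centroid: x̄ = ΣA·x / ΣA = 3.926 cm.
Transfer each piece to the vertical centroidal axis using Ī + A·d² with d = x − 3.926:
  web: d = -3.526 cm → contributes +269.7 cm⁴
  top flange (beyond web): d = 2.224 cm → contributes +248 cm⁴
  bottom flange (beyond web): d = 2.224 cm → contributes +248 cm⁴
Total I = 765.7 cm⁴.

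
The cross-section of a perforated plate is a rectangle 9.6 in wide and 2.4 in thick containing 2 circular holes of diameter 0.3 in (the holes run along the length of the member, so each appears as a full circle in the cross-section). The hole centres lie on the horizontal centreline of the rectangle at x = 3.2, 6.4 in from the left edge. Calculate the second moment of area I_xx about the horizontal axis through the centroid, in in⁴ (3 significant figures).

Decompose the section into non-overlapping parts with the origin at the bottom-left of its bounding rectangle.
Plate: 9.6 × 2.4, A = 23.04 in², y = 1.2 in, Ī = 11.059 in⁴.
Hole 1 (subtracted): ⌀0.3, A = 0.070686 in², y = 1.2 in, Ī = 0.00039761 in⁴.
Hole 2 (subtracted): ⌀0.3, A = 0.070686 in², y = 1.2 in, Ī = 0.00039761 in⁴.
By symmetry the centroid is at mid-height, ȳ = 1.2 in.
All pieces are centred on the horizontal axis through the centroid, so I = ΣĪ (holes subtracted) = 11.058 in⁴.

I_xx ≈ 11.1 in⁴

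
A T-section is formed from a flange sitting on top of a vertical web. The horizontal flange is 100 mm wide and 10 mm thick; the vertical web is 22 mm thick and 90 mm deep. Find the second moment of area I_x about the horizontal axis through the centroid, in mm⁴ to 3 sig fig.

Split into non-overlapping primitives; take the origin at the lower-left of the bounding box.
Flange: 100 × 10, A = 1 000 mm², y = 95 mm, Ī = 8333.3 mm⁴.
Web: 22 × 90, A = 1 980 mm², y = 45 mm, Ī = 1 336 500 mm⁴.
Centroid: ȳ = ΣA·y / ΣA = 61.779 mm.
Transfer each piece to the horizontal axis through the centroid using Ī + A·d² with d = y − 61.779:
  flange: d = 33.221 mm → contributes +1 112 000 mm⁴
  web: d = -16.779 mm → contributes +1 893 907 mm⁴
Total I = 3 005 907 mm⁴.

I_x ≈ 3.01 × 10⁶ mm⁴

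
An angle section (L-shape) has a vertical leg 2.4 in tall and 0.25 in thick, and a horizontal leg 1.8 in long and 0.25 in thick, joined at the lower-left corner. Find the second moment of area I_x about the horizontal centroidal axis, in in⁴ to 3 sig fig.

Break the section into simple shapes (no overlaps), measuring from the bottom-left corner of the bounding box.
Vertical leg: 0.25 × 2.4, A = 0.6 in², y = 1.2 in, Ī = 0.288 in⁴.
Horizontal leg (remainder): 1.55 × 0.25, A = 0.3875 in², y = 0.125 in, Ī = 0.0020182 in⁴.
Centroid: ȳ = ΣA·y / ΣA = 0.77816 in.
Transfer each piece to the horizontal centroidal axis using Ī + A·d² with d = y − 0.77816:
  vertical leg: d = 0.42184 in → contributes +0.39477 in⁴
  horizontal leg (remainder): d = -0.65316 in → contributes +0.16734 in⁴
Total I = 0.5621 in⁴.

I_x ≈ 0.562 in⁴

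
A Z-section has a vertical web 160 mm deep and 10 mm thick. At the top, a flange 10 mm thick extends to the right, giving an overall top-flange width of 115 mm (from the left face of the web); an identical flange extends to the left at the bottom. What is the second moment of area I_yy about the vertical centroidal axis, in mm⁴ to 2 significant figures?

I_yy ≈ 8.9 × 10⁶ mm⁴

Treat the section as a set of non-overlapping primitives; coordinates are from the bounding-box lower-left.
Web: 10 × 160, A = 1 600 mm², x = 110 mm, Ī = 13 333 mm⁴.
Top flange (beyond web): 105 × 10, A = 1 050 mm², x = 167.5 mm, Ī = 964 688 mm⁴.
Bottom flange (beyond web): 105 × 10, A = 1 050 mm², x = 52.5 mm, Ī = 964 688 mm⁴.
Centroid: x̄ = ΣA·x / ΣA = 110 mm.
Transfer each piece to the vertical centroidal axis using Ī + A·d² with d = x − 110:
  web: d = 0 mm → contributes +13 333 mm⁴
  top flange (beyond web): d = 57.5 mm → contributes +4 436 250 mm⁴
  bottom flange (beyond web): d = -57.5 mm → contributes +4 436 250 mm⁴
Total I = 8 885 833 mm⁴.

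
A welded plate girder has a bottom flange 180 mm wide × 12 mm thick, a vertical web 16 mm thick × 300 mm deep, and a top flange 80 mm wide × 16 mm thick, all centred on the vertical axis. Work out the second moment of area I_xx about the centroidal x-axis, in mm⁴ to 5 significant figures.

I_xx ≈ 1.1837 × 10⁸ mm⁴

Treat the section as a set of non-overlapping primitives; coordinates are from the bounding-box lower-left.
Bottom plate: 180 × 12, A = 2 160 mm², y = 6 mm, Ī = 25 920 mm⁴.
Web plate: 16 × 300, A = 4 800 mm², y = 162 mm, Ī = 36 000 000 mm⁴.
Top plate: 80 × 16, A = 1 280 mm², y = 320 mm, Ī = 27306.67 mm⁴.
Centroid: ȳ = ΣA·y / ΣA = 145.6505 mm.
Transfer each piece to the centroidal x-axis using Ī + A·d² with d = y − 145.6505:
  bottom plate: d = -139.6505 mm → contributes +42 150 797 mm⁴
  web plate: d = 16.34951 mm → contributes +37 283 072 mm⁴
  top plate: d = 174.3495 mm → contributes +38 936 431 mm⁴
Total I = 118 370 300 mm⁴.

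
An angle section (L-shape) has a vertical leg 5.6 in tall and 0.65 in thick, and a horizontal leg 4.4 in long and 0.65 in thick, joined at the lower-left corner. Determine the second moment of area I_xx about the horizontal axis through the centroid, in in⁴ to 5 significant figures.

Split into non-overlapping primitives; take the origin at the lower-left of the bounding box.
Vertical leg: 0.65 × 5.6, A = 3.64 in², y = 2.8 in, Ī = 9.512533 in⁴.
Horizontal leg (remainder): 3.75 × 0.65, A = 2.4375 in², y = 0.325 in, Ī = 0.08582031 in⁴.
Centroid: ȳ = ΣA·y / ΣA = 1.807353 in.
Transfer each piece to the horizontal axis through the centroid using Ī + A·d² with d = y − 1.807353:
  vertical leg: d = 0.9926471 in → contributes +13.0992 in⁴
  horizontal leg (remainder): d = -1.482353 in → contributes +5.44191 in⁴
Total I = 18.54111 in⁴.

I_xx ≈ 18.541 in⁴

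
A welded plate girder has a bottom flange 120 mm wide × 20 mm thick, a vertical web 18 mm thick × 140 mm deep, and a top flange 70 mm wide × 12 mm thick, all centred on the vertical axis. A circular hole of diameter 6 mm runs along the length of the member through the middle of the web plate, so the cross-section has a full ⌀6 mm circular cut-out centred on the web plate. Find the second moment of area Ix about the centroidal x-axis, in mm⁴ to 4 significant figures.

Ix ≈ 2.155 × 10⁷ mm⁴

Break the section into simple shapes (no overlaps), measuring from the bottom-left corner of the bounding box.
Bottom plate: 120 × 20, A = 2 400 mm², y = 10 mm, Ī = 80 000 mm⁴.
Web plate: 18 × 140, A = 2 520 mm², y = 90 mm, Ī = 4 116 000 mm⁴.
Top plate: 70 × 12, A = 840 mm², y = 166 mm, Ī = 10 080 mm⁴.
Hole (subtracted): ⌀6, A = 28.2743 mm², y = 90 mm, Ī = 63.6173 mm⁴.
Centroid: ȳ = ΣA·y / ΣA = 67.6402 mm.
Transfer each piece to the centroidal x-axis using Ī + A·d² with d = y − 67.6402:
  bottom plate: d = -57.6402 mm → contributes +8 053 754 mm⁴
  web plate: d = 22.3598 mm → contributes +5 375 896 mm⁴
  top plate: d = 98.3598 mm → contributes +8 136 779 mm⁴
  hole: d = 22.3598 mm → contributes −14199.6 mm⁴
Total I = 21 552 230 mm⁴.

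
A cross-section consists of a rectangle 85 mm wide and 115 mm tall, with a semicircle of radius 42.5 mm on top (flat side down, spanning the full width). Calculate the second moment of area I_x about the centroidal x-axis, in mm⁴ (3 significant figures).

Treat the section as a set of non-overlapping primitives; coordinates are from the bounding-box lower-left.
Rectangular body: 85 × 115, A = 9 775 mm², y = 57.5 mm, Ī = 10 772 865 mm⁴.
Semicircular cap: semicircle r = 42.5, A = 2837.3 mm², y = 133.04 mm, Ī = 358 086 mm⁴.
Centroid: ȳ = ΣA·y / ΣA = 74.493 mm.
Transfer each piece to the centroidal x-axis using Ī + A·d² with d = y − 74.493:
  rectangular body: d = -16.993 mm → contributes +13 595 488 mm⁴
  semicircular cap: d = 58.545 mm → contributes +10 082 691 mm⁴
Total I = 23 678 180 mm⁴.

I_x ≈ 2.37 × 10⁷ mm⁴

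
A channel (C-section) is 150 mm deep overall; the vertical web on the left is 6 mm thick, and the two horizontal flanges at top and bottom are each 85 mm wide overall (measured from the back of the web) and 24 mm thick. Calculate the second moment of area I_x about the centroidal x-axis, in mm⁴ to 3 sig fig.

Break the section into simple shapes (no overlaps), measuring from the bottom-left corner of the bounding box.
Web: 6 × 150, A = 900 mm², y = 75 mm, Ī = 1 687 500 mm⁴.
Top flange (beyond web): 79 × 24, A = 1 896 mm², y = 138 mm, Ī = 91 008 mm⁴.
Bottom flange (beyond web): 79 × 24, A = 1 896 mm², y = 12 mm, Ī = 91 008 mm⁴.
By symmetry the centroid is at mid-height, ȳ = 75 mm.
Transfer each piece to the centroidal x-axis using Ī + A·d² with d = y − 75:
  web: d = 0 mm → contributes +1 687 500 mm⁴
  top flange (beyond web): d = 63 mm → contributes +7 616 232 mm⁴
  bottom flange (beyond web): d = -63 mm → contributes +7 616 232 mm⁴
Total I = 16 919 964 mm⁴.

I_x ≈ 1.69 × 10⁷ mm⁴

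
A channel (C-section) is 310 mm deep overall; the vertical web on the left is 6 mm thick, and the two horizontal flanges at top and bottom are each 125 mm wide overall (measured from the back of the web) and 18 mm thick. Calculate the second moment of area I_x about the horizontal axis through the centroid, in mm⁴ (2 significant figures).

Treat the section as a set of non-overlapping primitives; coordinates are from the bounding-box lower-left.
Web: 6 × 310, A = 1 860 mm², y = 155 mm, Ī = 14 895 500 mm⁴.
Top flange (beyond web): 119 × 18, A = 2 142 mm², y = 301 mm, Ī = 57 834 mm⁴.
Bottom flange (beyond web): 119 × 18, A = 2 142 mm², y = 9 mm, Ī = 57 834 mm⁴.
By symmetry the centroid is at mid-height, ȳ = 155 mm.
Transfer each piece to the horizontal axis through the centroid using Ī + A·d² with d = y − 155:
  web: d = 0 mm → contributes +14 895 500 mm⁴
  top flange (beyond web): d = 146 mm → contributes +45 716 706 mm⁴
  bottom flange (beyond web): d = -146 mm → contributes +45 716 706 mm⁴
Total I = 106 328 912 mm⁴.

I_x ≈ 1.1 × 10⁸ mm⁴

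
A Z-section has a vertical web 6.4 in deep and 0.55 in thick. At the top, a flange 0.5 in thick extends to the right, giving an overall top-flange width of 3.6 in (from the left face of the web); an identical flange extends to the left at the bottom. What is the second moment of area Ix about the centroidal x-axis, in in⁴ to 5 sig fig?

Ix ≈ 38.621 in⁴

Decompose the section into non-overlapping parts with the origin at the bottom-left of its bounding rectangle.
Web: 0.55 × 6.4, A = 3.52 in², y = 3.2 in, Ī = 12.01493 in⁴.
Top flange (beyond web): 3.05 × 0.5, A = 1.525 in², y = 6.15 in, Ī = 0.03177083 in⁴.
Bottom flange (beyond web): 3.05 × 0.5, A = 1.525 in², y = 0.25 in, Ī = 0.03177083 in⁴.
Centroid: ȳ = ΣA·y / ΣA = 3.2 in.
Transfer each piece to the centroidal x-axis using Ī + A·d² with d = y − 3.2:
  web: d = 0 in → contributes +12.01493 in⁴
  top flange (beyond web): d = 2.95 in → contributes +13.30308 in⁴
  bottom flange (beyond web): d = -2.95 in → contributes +13.30308 in⁴
Total I = 38.6211 in⁴.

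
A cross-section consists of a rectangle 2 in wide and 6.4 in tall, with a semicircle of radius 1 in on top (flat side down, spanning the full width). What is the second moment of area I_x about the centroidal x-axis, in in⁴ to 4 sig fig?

Split into non-overlapping primitives; take the origin at the lower-left of the bounding box.
Rectangular body: 2 × 6.4, A = 12.8 in², y = 3.2 in, Ī = 43.6907 in⁴.
Semicircular cap: semicircle r = 1, A = 1.5708 in², y = 6.82441 in, Ī = 0.109757 in⁴.
Centroid: ȳ = ΣA·y / ΣA = 3.59617 in.
Transfer each piece to the centroidal x-axis using Ī + A·d² with d = y − 3.59617:
  rectangular body: d = -0.396166 in → contributes +45.6996 in⁴
  semicircular cap: d = 3.22825 in → contributes +16.4799 in⁴
Total I = 62.1795 in⁴.

I_x ≈ 62.18 in⁴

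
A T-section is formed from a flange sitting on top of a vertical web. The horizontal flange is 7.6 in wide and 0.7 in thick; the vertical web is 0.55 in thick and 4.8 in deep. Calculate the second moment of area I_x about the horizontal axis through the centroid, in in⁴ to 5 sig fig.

Break the section into simple shapes (no overlaps), measuring from the bottom-left corner of the bounding box.
Flange: 7.6 × 0.7, A = 5.32 in², y = 5.15 in, Ī = 0.2172333 in⁴.
Web: 0.55 × 4.8, A = 2.64 in², y = 2.4 in, Ī = 5.0688 in⁴.
Centroid: ȳ = ΣA·y / ΣA = 4.23794 in.
Transfer each piece to the horizontal axis through the centroid using Ī + A·d² with d = y − 4.23794:
  flange: d = 0.9120603 in → contributes +4.642697 in⁴
  web: d = -1.83794 in → contributes +13.98678 in⁴
Total I = 18.62948 in⁴.

I_x ≈ 18.629 in⁴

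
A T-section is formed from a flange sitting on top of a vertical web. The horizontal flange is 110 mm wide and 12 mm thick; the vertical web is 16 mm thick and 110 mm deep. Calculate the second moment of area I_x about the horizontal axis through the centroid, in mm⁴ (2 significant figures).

Break the section into simple shapes (no overlaps), measuring from the bottom-left corner of the bounding box.
Flange: 110 × 12, A = 1 320 mm², y = 116 mm, Ī = 15 840 mm⁴.
Web: 16 × 110, A = 1 760 mm², y = 55 mm, Ī = 1 774 667 mm⁴.
Centroid: ȳ = ΣA·y / ΣA = 81.14 mm.
Transfer each piece to the horizontal axis through the centroid using Ī + A·d² with d = y − 81.14:
  flange: d = 34.86 mm → contributes +1 619 667 mm⁴
  web: d = -26.14 mm → contributes +2 977 537 mm⁴
Total I = 4 597 204 mm⁴.

I_x ≈ 4.6 × 10⁶ mm⁴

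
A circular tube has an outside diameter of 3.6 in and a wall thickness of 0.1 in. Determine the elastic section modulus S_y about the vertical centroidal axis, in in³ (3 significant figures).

Decompose the section into non-overlapping parts with the origin at the bottom-left of its bounding rectangle.
Outer circle: ⌀3.6, A = 10.179 in², x = 1.8 in, Ī = 8.2448 in⁴.
Bore (subtracted): ⌀3.4, A = 9.0792 in², x = 1.8 in, Ī = 6.5597 in⁴.
By symmetry the centroid is at mid-width, x̄ = 1.8 in.
All pieces are centred on the vertical centroidal axis, so I = ΣĪ (holes subtracted) = 1.6851 in⁴.
Extreme fibre distance c = 1.8 in; S = I/c = 0.93615 in³.

S_y ≈ 0.936 in³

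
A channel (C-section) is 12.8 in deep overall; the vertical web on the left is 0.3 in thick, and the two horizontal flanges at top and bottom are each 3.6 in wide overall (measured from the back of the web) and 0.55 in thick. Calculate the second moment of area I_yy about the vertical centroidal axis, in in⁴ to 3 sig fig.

Break the section into simple shapes (no overlaps), measuring from the bottom-left corner of the bounding box.
Web: 0.3 × 12.8, A = 3.84 in², x = 0.15 in, Ī = 0.0288 in⁴.
Top flange (beyond web): 3.3 × 0.55, A = 1.815 in², x = 1.95 in, Ī = 1.6471 in⁴.
Bottom flange (beyond web): 3.3 × 0.55, A = 1.815 in², x = 1.95 in, Ī = 1.6471 in⁴.
Centroid: x̄ = ΣA·x / ΣA = 1.0247 in.
Transfer each piece to the vertical centroidal axis using Ī + A·d² with d = x − 1.0247:
  web: d = -0.8747 in → contributes +2.9668 in⁴
  top flange (beyond web): d = 0.9253 in → contributes +3.2011 in⁴
  bottom flange (beyond web): d = 0.9253 in → contributes +3.2011 in⁴
Total I = 9.3689 in⁴.

I_yy ≈ 9.37 in⁴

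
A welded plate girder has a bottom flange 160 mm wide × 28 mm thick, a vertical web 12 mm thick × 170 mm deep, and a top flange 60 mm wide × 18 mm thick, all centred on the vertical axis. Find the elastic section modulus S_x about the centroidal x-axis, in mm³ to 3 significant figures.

S_x ≈ 2.93 × 10⁵ mm³

Decompose the section into non-overlapping parts with the origin at the bottom-left of its bounding rectangle.
Bottom plate: 160 × 28, A = 4 480 mm², y = 14 mm, Ī = 292 693 mm⁴.
Web plate: 12 × 170, A = 2 040 mm², y = 113 mm, Ī = 4 913 000 mm⁴.
Top plate: 60 × 18, A = 1 080 mm², y = 207 mm, Ī = 29 160 mm⁴.
Centroid: ȳ = ΣA·y / ΣA = 68 mm.
Transfer each piece to the centroidal x-axis using Ī + A·d² with d = y − 68:
  bottom plate: d = -54 mm → contributes +13 356 373 mm⁴
  web plate: d = 45 mm → contributes +9 044 000 mm⁴
  top plate: d = 139 mm → contributes +20 895 840 mm⁴
Total I = 43 296 213 mm⁴.
Extreme fibre distance c = 148 mm; S = I/c = 292 542 mm³.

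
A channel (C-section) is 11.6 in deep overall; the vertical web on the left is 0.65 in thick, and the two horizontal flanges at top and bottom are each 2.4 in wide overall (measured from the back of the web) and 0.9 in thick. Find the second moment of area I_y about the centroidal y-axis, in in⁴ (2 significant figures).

Split into non-overlapping primitives; take the origin at the lower-left of the bounding box.
Web: 0.65 × 11.6, A = 7.54 in², x = 0.325 in, Ī = 0.2655 in⁴.
Top flange (beyond web): 1.75 × 0.9, A = 1.575 in², x = 1.525 in, Ī = 0.402 in⁴.
Bottom flange (beyond web): 1.75 × 0.9, A = 1.575 in², x = 1.525 in, Ī = 0.402 in⁴.
Centroid: x̄ = ΣA·x / ΣA = 0.6786 in.
Transfer each piece to the centroidal y-axis using Ī + A·d² with d = x − 0.6786:
  web: d = -0.3536 in → contributes +1.208 in⁴
  top flange (beyond web): d = 0.8464 in → contributes +1.53 in⁴
  bottom flange (beyond web): d = 0.8464 in → contributes +1.53 in⁴
Total I = 4.269 in⁴.

I_y ≈ 4.3 in⁴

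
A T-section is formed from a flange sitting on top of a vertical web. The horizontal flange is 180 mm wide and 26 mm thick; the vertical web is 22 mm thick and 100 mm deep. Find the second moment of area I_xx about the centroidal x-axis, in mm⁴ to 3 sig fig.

Decompose the section into non-overlapping parts with the origin at the bottom-left of its bounding rectangle.
Flange: 180 × 26, A = 4 680 mm², y = 113 mm, Ī = 263 640 mm⁴.
Web: 22 × 100, A = 2 200 mm², y = 50 mm, Ī = 1 833 333 mm⁴.
Centroid: ȳ = ΣA·y / ΣA = 92.855 mm.
Transfer each piece to the centroidal x-axis using Ī + A·d² with d = y − 92.855:
  flange: d = 20.145 mm → contributes +2 162 948 mm⁴
  web: d = -42.855 mm → contributes +5 873 680 mm⁴
Total I = 8 036 628 mm⁴.

I_xx ≈ 8.04 × 10⁶ mm⁴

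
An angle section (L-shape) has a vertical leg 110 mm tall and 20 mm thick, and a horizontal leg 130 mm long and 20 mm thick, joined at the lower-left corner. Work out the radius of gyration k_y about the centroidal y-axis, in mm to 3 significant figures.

k_y ≈ 39.7 mm

Treat the section as a set of non-overlapping primitives; coordinates are from the bounding-box lower-left.
Vertical leg: 20 × 110, A = 2 200 mm², x = 10 mm, Ī = 73 333 mm⁴.
Horizontal leg (remainder): 110 × 20, A = 2 200 mm², x = 75 mm, Ī = 2 218 333 mm⁴.
Centroid: x̄ = ΣA·x / ΣA = 42.5 mm.
Transfer each piece to the centroidal y-axis using Ī + A·d² with d = x − 42.5:
  vertical leg: d = -32.5 mm → contributes +2 397 083 mm⁴
  horizontal leg (remainder): d = 32.5 mm → contributes +4 542 083 mm⁴
Total I = 6 939 167 mm⁴.
Radius of gyration: k = √(I/A) = √(6 939 167 / 4 400) = 39.713 mm.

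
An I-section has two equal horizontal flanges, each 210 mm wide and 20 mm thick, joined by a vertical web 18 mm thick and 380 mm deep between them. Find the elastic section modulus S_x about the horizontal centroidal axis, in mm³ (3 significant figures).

Break the section into simple shapes (no overlaps), measuring from the bottom-left corner of the bounding box.
Bottom flange: 210 × 20, A = 4 200 mm², y = 10 mm, Ī = 140 000 mm⁴.
Web: 18 × 380, A = 6 840 mm², y = 210 mm, Ī = 82 308 000 mm⁴.
Top flange: 210 × 20, A = 4 200 mm², y = 410 mm, Ī = 140 000 mm⁴.
By symmetry the centroid is at mid-height, ȳ = 210 mm.
Transfer each piece to the horizontal centroidal axis using Ī + A·d² with d = y − 210:
  bottom flange: d = -200 mm → contributes +168 140 000 mm⁴
  web: d = 0 mm → contributes +82 308 000 mm⁴
  top flange: d = 200 mm → contributes +168 140 000 mm⁴
Total I = 418 588 000 mm⁴.
Extreme fibre distance c = 210 mm; S = I/c = 1 993 276 mm³.

S_x ≈ 1.99 × 10⁶ mm³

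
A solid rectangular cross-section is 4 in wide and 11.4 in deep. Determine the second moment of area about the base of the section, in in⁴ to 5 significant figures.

The section: 4 × 11.4, A = 45.6 in², y = 5.7 in, Ī = 493.848 in⁴.
Transfer it to the bottom edge using Ī + A·d² with d = y − 0:
  the section: d = 5.7 in → contributes +1975.392 in⁴
Total I = 1975.392 in⁴.

I_base ≈ 1975.4 in⁴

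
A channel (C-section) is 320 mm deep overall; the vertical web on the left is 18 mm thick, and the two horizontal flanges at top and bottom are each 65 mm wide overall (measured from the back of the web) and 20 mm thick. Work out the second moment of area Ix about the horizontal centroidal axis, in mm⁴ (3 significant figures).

Decompose the section into non-overlapping parts with the origin at the bottom-left of its bounding rectangle.
Web: 18 × 320, A = 5 760 mm², y = 160 mm, Ī = 49 152 000 mm⁴.
Top flange (beyond web): 47 × 20, A = 940 mm², y = 310 mm, Ī = 31 333 mm⁴.
Bottom flange (beyond web): 47 × 20, A = 940 mm², y = 10 mm, Ī = 31 333 mm⁴.
By symmetry the centroid is at mid-height, ȳ = 160 mm.
Transfer each piece to the horizontal centroidal axis using Ī + A·d² with d = y − 160:
  web: d = 0 mm → contributes +49 152 000 mm⁴
  top flange (beyond web): d = 150 mm → contributes +21 181 333 mm⁴
  bottom flange (beyond web): d = -150 mm → contributes +21 181 333 mm⁴
Total I = 91 514 667 mm⁴.

Ix ≈ 9.15 × 10⁷ mm⁴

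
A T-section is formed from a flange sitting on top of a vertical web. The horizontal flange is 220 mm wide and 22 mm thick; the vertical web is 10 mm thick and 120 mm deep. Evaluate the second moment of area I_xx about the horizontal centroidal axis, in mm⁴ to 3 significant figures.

Decompose the section into non-overlapping parts with the origin at the bottom-left of its bounding rectangle.
Flange: 220 × 22, A = 4 840 mm², y = 131 mm, Ī = 195 213 mm⁴.
Web: 10 × 120, A = 1 200 mm², y = 60 mm, Ī = 1 440 000 mm⁴.
Centroid: ȳ = ΣA·y / ΣA = 116.89 mm.
Transfer each piece to the horizontal centroidal axis using Ī + A·d² with d = y − 116.89:
  flange: d = 14.106 mm → contributes +1 158 267 mm⁴
  web: d = -56.894 mm → contributes +5 324 318 mm⁴
Total I = 6 482 586 mm⁴.

I_xx ≈ 6.48 × 10⁶ mm⁴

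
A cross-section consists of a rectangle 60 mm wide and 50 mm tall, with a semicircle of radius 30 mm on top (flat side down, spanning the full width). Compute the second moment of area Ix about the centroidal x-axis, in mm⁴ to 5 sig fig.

Treat the section as a set of non-overlapping primitives; coordinates are from the bounding-box lower-left.
Rectangular body: 60 × 50, A = 3 000 mm², y = 25 mm, Ī = 625 000 mm⁴.
Semicircular cap: semicircle r = 30, A = 1413.717 mm², y = 62.7324 mm, Ī = 88903.14 mm⁴.
Centroid: ȳ = ΣA·y / ΣA = 37.08571 mm.
Transfer each piece to the centroidal x-axis using Ī + A·d² with d = y − 37.08571:
  rectangular body: d = -12.08571 mm → contributes +1 063 193 mm⁴
  semicircular cap: d = 25.64668 mm → contributes +1 018 779 mm⁴
Total I = 2 081 972 mm⁴.

Ix ≈ 2.0820 × 10⁶ mm⁴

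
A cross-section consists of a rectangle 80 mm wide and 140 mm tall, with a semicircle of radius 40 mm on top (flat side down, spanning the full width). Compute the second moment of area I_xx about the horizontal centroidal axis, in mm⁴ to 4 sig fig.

Split into non-overlapping primitives; take the origin at the lower-left of the bounding box.
Rectangular body: 80 × 140, A = 11 200 mm², y = 70 mm, Ī = 18 293 333 mm⁴.
Semicircular cap: semicircle r = 40, A = 2513.27 mm², y = 156.977 mm, Ī = 280 978 mm⁴.
Centroid: ȳ = ΣA·y / ΣA = 85.9405 mm.
Transfer each piece to the horizontal centroidal axis using Ī + A·d² with d = y − 85.9405:
  rectangular body: d = -15.9405 mm → contributes +21 139 233 mm⁴
  semicircular cap: d = 71.0361 mm → contributes +12 963 269 mm⁴
Total I = 34 102 502 mm⁴.

I_xx ≈ 3.410 × 10⁷ mm⁴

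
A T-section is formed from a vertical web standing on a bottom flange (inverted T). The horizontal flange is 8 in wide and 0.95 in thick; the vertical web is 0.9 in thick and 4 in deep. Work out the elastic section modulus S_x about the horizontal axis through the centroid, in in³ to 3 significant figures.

Break the section into simple shapes (no overlaps), measuring from the bottom-left corner of the bounding box.
Flange: 8 × 0.95, A = 7.6 in², y = 0.475 in, Ī = 0.57158 in⁴.
Web: 0.9 × 4, A = 3.6 in², y = 2.95 in, Ī = 4.8 in⁴.
Centroid: ȳ = ΣA·y / ΣA = 1.2705 in.
Transfer each piece to the horizontal axis through the centroid using Ī + A·d² with d = y − 1.2705:
  flange: d = -0.79554 in → contributes +5.3814 in⁴
  web: d = 1.6795 in → contributes +14.954 in⁴
Total I = 20.336 in⁴.
Extreme fibre distance c = 3.6795 in; S = I/c = 5.5268 in³.

S_x ≈ 5.53 in³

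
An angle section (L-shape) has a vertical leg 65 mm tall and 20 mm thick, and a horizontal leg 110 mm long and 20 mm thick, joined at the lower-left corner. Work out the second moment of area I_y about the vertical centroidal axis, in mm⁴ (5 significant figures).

I_y ≈ 3.5417 × 10⁶ mm⁴

Decompose the section into non-overlapping parts with the origin at the bottom-left of its bounding rectangle.
Vertical leg: 20 × 65, A = 1 300 mm², x = 10 mm, Ī = 43333.33 mm⁴.
Horizontal leg (remainder): 90 × 20, A = 1 800 mm², x = 65 mm, Ī = 1 215 000 mm⁴.
Centroid: x̄ = ΣA·x / ΣA = 41.93548 mm.
Transfer each piece to the vertical centroidal axis using Ī + A·d² with d = x − 41.93548:
  vertical leg: d = -31.93548 mm → contributes +1 369 171 mm⁴
  horizontal leg (remainder): d = 23.06452 mm → contributes +2 172 549 mm⁴
Total I = 3 541 720 mm⁴.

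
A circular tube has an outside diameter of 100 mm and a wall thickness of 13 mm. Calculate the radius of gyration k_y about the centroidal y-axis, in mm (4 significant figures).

k_y ≈ 31.10 mm

Treat the section as a set of non-overlapping primitives; coordinates are from the bounding-box lower-left.
Outer circle: ⌀100, A = 7853.98 mm², x = 50 mm, Ī = 4 908 739 mm⁴.
Bore (subtracted): ⌀74, A = 4300.84 mm², x = 50 mm, Ī = 1 471 963 mm⁴.
By symmetry the centroid is at mid-width, x̄ = 50 mm.
All pieces are centred on the centroidal y-axis, so I = ΣĪ (holes subtracted) = 3 436 776 mm⁴.
Radius of gyration: k = √(I/A) = √(3 436 776 / 3553.14) = 31.1006 mm.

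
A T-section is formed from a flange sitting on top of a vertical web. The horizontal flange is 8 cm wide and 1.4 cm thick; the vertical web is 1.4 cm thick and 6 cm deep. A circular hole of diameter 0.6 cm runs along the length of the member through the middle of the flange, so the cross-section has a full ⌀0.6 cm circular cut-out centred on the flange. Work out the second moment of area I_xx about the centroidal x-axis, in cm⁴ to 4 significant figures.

Split into non-overlapping primitives; take the origin at the lower-left of the bounding box.
Flange: 8 × 1.4, A = 11.2 cm², y = 6.7 cm, Ī = 1.82933 cm⁴.
Web: 1.4 × 6, A = 8.4 cm², y = 3 cm, Ī = 25.2 cm⁴.
Hole (subtracted): ⌀0.6, A = 0.282743 cm², y = 6.7 cm, Ī = 0.00636173 cm⁴.
Centroid: ȳ = ΣA·y / ΣA = 5.09108 cm.
Transfer each piece to the centroidal x-axis using Ī + A·d² with d = y − 5.09108:
  flange: d = 1.60892 cm → contributes +30.8221 cm⁴
  web: d = -2.09108 cm → contributes +61.9298 cm⁴
  hole: d = 1.60892 cm → contributes −0.738282 cm⁴
Total I = 92.0136 cm⁴.

I_xx ≈ 92.01 cm⁴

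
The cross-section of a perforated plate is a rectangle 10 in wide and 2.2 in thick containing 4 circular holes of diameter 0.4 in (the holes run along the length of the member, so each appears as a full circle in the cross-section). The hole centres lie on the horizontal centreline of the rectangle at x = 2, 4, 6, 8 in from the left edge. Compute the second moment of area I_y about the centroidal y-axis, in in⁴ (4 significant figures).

Split into non-overlapping primitives; take the origin at the lower-left of the bounding box.
Plate: 10 × 2.2, A = 22 in², x = 5 in, Ī = 183.333 in⁴.
Hole 1 (subtracted): ⌀0.4, A = 0.125664 in², x = 2 in, Ī = 0.00125664 in⁴.
Hole 2 (subtracted): ⌀0.4, A = 0.125664 in², x = 4 in, Ī = 0.00125664 in⁴.
Hole 3 (subtracted): ⌀0.4, A = 0.125664 in², x = 6 in, Ī = 0.00125664 in⁴.
Hole 4 (subtracted): ⌀0.4, A = 0.125664 in², x = 8 in, Ī = 0.00125664 in⁴.
By symmetry the centroid is at mid-width, x̄ = 5 in.
Transfer each piece to the centroidal y-axis using Ī + A·d² with d = x − 5:
  plate: d = 0 in → contributes +183.333 in⁴
  hole 1: d = -3 in → contributes −1.13223 in⁴
  hole 2: d = -1 in → contributes −0.12692 in⁴
  hole 3: d = 1 in → contributes −0.12692 in⁴
  hole 4: d = 3 in → contributes −1.13223 in⁴
Total I = 180.815 in⁴.

I_y ≈ 180.8 in⁴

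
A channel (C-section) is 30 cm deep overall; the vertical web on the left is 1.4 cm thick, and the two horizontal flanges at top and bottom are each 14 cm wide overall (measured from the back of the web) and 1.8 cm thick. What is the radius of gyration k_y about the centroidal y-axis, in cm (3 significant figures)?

Decompose the section into non-overlapping parts with the origin at the bottom-left of its bounding rectangle.
Web: 1.4 × 30, A = 42 cm², x = 0.7 cm, Ī = 6.86 cm⁴.
Top flange (beyond web): 12.6 × 1.8, A = 22.68 cm², x = 7.7 cm, Ī = 300.06 cm⁴.
Bottom flange (beyond web): 12.6 × 1.8, A = 22.68 cm², x = 7.7 cm, Ī = 300.06 cm⁴.
Centroid: x̄ = ΣA·x / ΣA = 4.3346 cm.
Transfer each piece to the centroidal y-axis using Ī + A·d² with d = x − 4.3346:
  web: d = -3.6346 cm → contributes +561.7 cm⁴
  top flange (beyond web): d = 3.3654 cm → contributes +556.93 cm⁴
  bottom flange (beyond web): d = 3.3654 cm → contributes +556.93 cm⁴
Total I = 1675.5 cm⁴.
Radius of gyration: k = √(I/A) = √(1675.5 / 87.36) = 4.3795 cm.

k_y ≈ 4.38 cm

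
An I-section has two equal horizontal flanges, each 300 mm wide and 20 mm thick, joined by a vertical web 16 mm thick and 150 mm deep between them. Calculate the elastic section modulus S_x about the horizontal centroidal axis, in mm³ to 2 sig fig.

Break the section into simple shapes (no overlaps), measuring from the bottom-left corner of the bounding box.
Bottom flange: 300 × 20, A = 6 000 mm², y = 10 mm, Ī = 200 000 mm⁴.
Web: 16 × 150, A = 2 400 mm², y = 95 mm, Ī = 4 500 000 mm⁴.
Top flange: 300 × 20, A = 6 000 mm², y = 180 mm, Ī = 200 000 mm⁴.
By symmetry the centroid is at mid-height, ȳ = 95 mm.
Transfer each piece to the horizontal centroidal axis using Ī + A·d² with d = y − 95:
  bottom flange: d = -85 mm → contributes +43 550 000 mm⁴
  web: d = 0 mm → contributes +4 500 000 mm⁴
  top flange: d = 85 mm → contributes +43 550 000 mm⁴
Total I = 91 600 000 mm⁴.
Extreme fibre distance c = 95 mm; S = I/c = 964 211 mm³.

S_x ≈ 9.6 × 10⁵ mm³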